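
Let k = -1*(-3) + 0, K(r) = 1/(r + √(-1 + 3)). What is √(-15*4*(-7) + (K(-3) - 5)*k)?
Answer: √(405 - 3/(3 - √2)) ≈ 20.078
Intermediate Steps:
K(r) = 1/(r + √2)
k = 3 (k = 3 + 0 = 3)
√(-15*4*(-7) + (K(-3) - 5)*k) = √(-15*4*(-7) + (1/(-3 + √2) - 5)*3) = √(-60*(-7) + (-5 + 1/(-3 + √2))*3) = √(420 + (-15 + 3/(-3 + √2))) = √(405 + 3/(-3 + √2))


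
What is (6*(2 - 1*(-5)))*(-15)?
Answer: -630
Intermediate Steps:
(6*(2 - 1*(-5)))*(-15) = (6*(2 + 5))*(-15) = (6*7)*(-15) = 42*(-15) = -630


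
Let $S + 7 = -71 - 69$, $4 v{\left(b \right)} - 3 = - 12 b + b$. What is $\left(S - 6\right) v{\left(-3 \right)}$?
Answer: $-1377$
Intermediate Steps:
$v{\left(b \right)} = \frac{3}{4} - \frac{11 b}{4}$ ($v{\left(b \right)} = \frac{3}{4} + \frac{- 12 b + b}{4} = \frac{3}{4} + \frac{\left(-11\right) b}{4} = \frac{3}{4} - \frac{11 b}{4}$)
$S = -147$ ($S = -7 - 140 = -147$)
$\left(S - 6\right) v{\left(-3 \right)} = \left(-147 - 6\right) \left(\frac{3}{4} - - \frac{33}{4}\right) = - 153 \left(\frac{3}{4} + \frac{33}{4}\right) = \left(-153\right) 9 = -1377$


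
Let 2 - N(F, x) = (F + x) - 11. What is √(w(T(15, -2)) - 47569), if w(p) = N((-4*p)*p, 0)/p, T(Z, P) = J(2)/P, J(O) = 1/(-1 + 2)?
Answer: I*√47597 ≈ 218.17*I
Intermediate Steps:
J(O) = 1 (J(O) = 1/1 = 1)
N(F, x) = 13 - F - x (N(F, x) = 2 - ((F + x) - 11) = 2 - (-11 + F + x) = 2 + (11 - F - x) = 13 - F - x)
T(Z, P) = 1/P
w(p) = (13 + 4*p²)/p (w(p) = (13 - (-4*p)*p - 1*0)/p = (13 - (-4)*p² + 0)/p = (13 + 4*p² + 0)/p = (13 + 4*p²)/p)
√(w(T(15, -2)) - 47569) = √((4/(-2) + 13/(1/(-2))) - 47569) = √((4*(-½) + 13/(-½)) - 47569) = √((-2 + 13*(-2)) - 47569) = √((-2 - 26) - 47569) = √(-28 - 47569) = √(-47597) = I*√47597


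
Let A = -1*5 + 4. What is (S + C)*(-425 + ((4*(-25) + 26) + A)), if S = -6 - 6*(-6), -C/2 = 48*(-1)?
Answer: -63000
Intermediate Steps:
C = 96 (C = -96*(-1) = -2*(-48) = 96)
A = -1 (A = -5 + 4 = -1)
S = 30 (S = -6 + 36 = 30)
(S + C)*(-425 + ((4*(-25) + 26) + A)) = (30 + 96)*(-425 + ((4*(-25) + 26) - 1)) = 126*(-425 + ((-100 + 26) - 1)) = 126*(-425 + (-74 - 1)) = 126*(-425 - 75) = 126*(-500) = -63000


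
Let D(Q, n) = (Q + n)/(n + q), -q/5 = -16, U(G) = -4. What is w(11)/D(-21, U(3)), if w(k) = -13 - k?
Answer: 1824/25 ≈ 72.960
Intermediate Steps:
q = 80 (q = -5*(-16) = 80)
D(Q, n) = (Q + n)/(80 + n) (D(Q, n) = (Q + n)/(n + 80) = (Q + n)/(80 + n))
w(11)/D(-21, U(3)) = (-13 - 1*11)/(((-21 - 4)/(80 - 4))) = (-13 - 11)/((-25/76)) = -24/((1/76)*(-25)) = -24/(-25/76) = -24*(-76/25) = 1824/25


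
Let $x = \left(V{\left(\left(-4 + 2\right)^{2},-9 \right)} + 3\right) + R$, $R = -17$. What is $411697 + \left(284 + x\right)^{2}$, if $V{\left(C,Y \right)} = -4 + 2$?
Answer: $483521$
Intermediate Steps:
$V{\left(C,Y \right)} = -2$
$x = -16$ ($x = \left(-2 + 3\right) - 17 = 1 - 17 = -16$)
$411697 + \left(284 + x\right)^{2} = 411697 + \left(284 - 16\right)^{2} = 411697 + 268^{2} = 411697 + 71824 = 483521$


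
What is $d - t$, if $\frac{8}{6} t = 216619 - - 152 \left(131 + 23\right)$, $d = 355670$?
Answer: $\frac{702599}{4} \approx 1.7565 \cdot 10^{5}$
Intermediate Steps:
$t = \frac{720081}{4}$ ($t = \frac{3 \left(216619 - - 152 \left(131 + 23\right)\right)}{4} = \frac{3 \left(216619 - \left(-152\right) 154\right)}{4} = \frac{3 \left(216619 - -23408\right)}{4} = \frac{3 \left(216619 + 23408\right)}{4} = \frac{3}{4} \cdot 240027 = \frac{720081}{4} \approx 1.8002 \cdot 10^{5}$)
$d - t = 355670 - \frac{720081}{4} = \frac{702599}{4}$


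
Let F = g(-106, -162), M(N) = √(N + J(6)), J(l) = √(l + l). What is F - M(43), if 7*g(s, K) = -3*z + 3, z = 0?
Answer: 3/7 - √(43 + 2*√3) ≈ -6.3879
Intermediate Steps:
J(l) = √2*√l (J(l) = √(2*l) = √2*√l)
g(s, K) = 3/7 (g(s, K) = (-3*0 + 3)/7 = (0 + 3)/7 = (⅐)*3 = 3/7)
M(N) = √(N + 2*√3) (M(N) = √(N + √2*√6) = √(N + 2*√3))
F = 3/7 ≈ 0.42857
F - M(43) = 3/7 - √(43 + 2*√3)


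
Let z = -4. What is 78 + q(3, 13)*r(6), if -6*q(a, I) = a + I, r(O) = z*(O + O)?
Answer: 206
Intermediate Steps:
r(O) = -8*O (r(O) = -4*(O + O) = -8*O)
q(a, I) = -I/6 - a/6 (q(a, I) = -(a + I)/6 = -(I + a)/6 = -I/6 - a/6)
78 + q(3, 13)*r(6) = 78 + (-⅙*13 - ⅙*3)*(-8*6) = 78 + (-13/6 - ½)*(-48) = 78 - 8/3*(-48) = 78 + 128 = 206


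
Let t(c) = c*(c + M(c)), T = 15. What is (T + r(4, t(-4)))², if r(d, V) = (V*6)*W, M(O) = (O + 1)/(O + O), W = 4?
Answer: 131769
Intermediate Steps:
M(O) = (1 + O)/(2*O) (M(O) = (1 + O)/((2*O)) = (1 + O)*(1/(2*O)) = (1 + O)/(2*O))
t(c) = c*(c + (1 + c)/(2*c))
r(d, V) = 24*V (r(d, V) = (V*6)*4 = (6*V)*4 = 24*V)
(T + r(4, t(-4)))² = (15 + 24*(½ + (-4)² + (½)*(-4)))² = (15 + 24*(½ + 16 - 2))² = (15 + 24*(29/2))² = (15 + 348)² = 363² = 131769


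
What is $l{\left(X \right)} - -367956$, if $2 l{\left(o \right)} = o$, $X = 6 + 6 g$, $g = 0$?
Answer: $367959$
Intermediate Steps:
$X = 6$ ($X = 6 + 6 \cdot 0 = 6 + 0 = 6$)
$l{\left(o \right)} = \frac{o}{2}$
$l{\left(X \right)} - -367956 = \frac{1}{2} \cdot 6 - -367956 = 3 + 367956 = 367959$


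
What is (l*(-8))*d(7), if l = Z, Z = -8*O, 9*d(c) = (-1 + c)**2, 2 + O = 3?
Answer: 256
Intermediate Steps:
O = 1 (O = -2 + 3 = 1)
d(c) = (-1 + c)**2/9
Z = -8 (Z = -8*1 = -8)
l = -8
(l*(-8))*d(7) = (-8*(-8))*((-1 + 7)**2/9) = 64*((1/9)*6**2) = 64*((1/9)*36) = 64*4 = 256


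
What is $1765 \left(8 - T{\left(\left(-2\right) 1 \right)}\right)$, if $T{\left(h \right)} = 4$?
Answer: $7060$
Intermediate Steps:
$1765 \left(8 - T{\left(\left(-2\right) 1 \right)}\right) = 1765 \left(8 - 4\right) = 1765 \cdot 4 = 7060$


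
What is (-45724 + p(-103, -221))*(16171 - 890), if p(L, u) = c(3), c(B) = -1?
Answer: -698723725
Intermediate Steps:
p(L, u) = -1
(-45724 + p(-103, -221))*(16171 - 890) = (-45724 - 1)*(16171 - 890) = -45725*15281 = -698723725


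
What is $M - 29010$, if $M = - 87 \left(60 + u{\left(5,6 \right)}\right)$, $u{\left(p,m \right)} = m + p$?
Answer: $-35187$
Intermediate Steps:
$M = -6177$ ($M = - 87 \left(60 + \left(6 + 5\right)\right) = - 87 \left(60 + 11\right) = \left(-87\right) 71 = -6177$)
$M - 29010 = -6177 - 29010 = -35187$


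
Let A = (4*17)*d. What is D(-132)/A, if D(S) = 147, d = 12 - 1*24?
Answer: -49/272 ≈ -0.18015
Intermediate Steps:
d = -12 (d = 12 - 24 = -12)
A = -816 (A = (4*17)*(-12) = 68*(-12) = -816)
D(-132)/A = 147/(-816) = 147*(-1/816) = -49/272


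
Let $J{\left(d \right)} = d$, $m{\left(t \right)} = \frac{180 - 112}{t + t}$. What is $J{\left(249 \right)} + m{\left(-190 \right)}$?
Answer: $\frac{23638}{95} \approx 248.82$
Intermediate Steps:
$m{\left(t \right)} = \frac{34}{t}$ ($m{\left(t \right)} = \frac{68}{2 t} = 68 \frac{1}{2 t} = \frac{34}{t}$)
$J{\left(249 \right)} + m{\left(-190 \right)} = 249 + \frac{34}{-190} = 249 + 34 \left(- \frac{1}{190}\right) = 249 - \frac{17}{95} = \frac{23638}{95}$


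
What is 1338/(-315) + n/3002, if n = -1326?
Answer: -739061/157605 ≈ -4.6893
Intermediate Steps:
1338/(-315) + n/3002 = 1338/(-315) - 1326/3002 = 1338*(-1/315) - 1326*1/3002 = -446/105 - 663/1501 = -739061/157605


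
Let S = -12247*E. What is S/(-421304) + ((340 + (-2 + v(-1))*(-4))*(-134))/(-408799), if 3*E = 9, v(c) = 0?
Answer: 34665932187/172228653896 ≈ 0.20128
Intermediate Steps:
E = 3 (E = (⅓)*9 = 3)
S = -36741 (S = -12247*3 = -36741)
S/(-421304) + ((340 + (-2 + v(-1))*(-4))*(-134))/(-408799) = -36741/(-421304) + ((340 + (-2 + 0)*(-4))*(-134))/(-408799) = -36741*(-1/421304) + ((340 - 2*(-4))*(-134))*(-1/408799) = 36741/421304 + ((340 + 8)*(-134))*(-1/408799) = 36741/421304 + (348*(-134))*(-1/408799) = 36741/421304 - 46632*(-1/408799) = 36741/421304 + 46632/408799 = 34665932187/172228653896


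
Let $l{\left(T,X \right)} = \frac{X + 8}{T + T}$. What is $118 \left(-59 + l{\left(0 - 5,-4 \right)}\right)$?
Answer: $- \frac{35046}{5} \approx -7009.2$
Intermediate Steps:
$l{\left(T,X \right)} = \frac{8 + X}{2 T}$
$118 \left(-59 + l{\left(0 - 5,-4 \right)}\right) = 118 \left(-59 + \frac{8 - 4}{2 \left(0 - 5\right)}\right) = 118 \left(-59 + \frac{1}{2} \frac{1}{0 - 5} \cdot 4\right) = 118 \left(-59 + \frac{1}{2} \frac{1}{-5} \cdot 4\right) = 118 \left(-59 + \frac{1}{2} \left(- \frac{1}{5}\right) 4\right) = 118 \left(-59 - \frac{2}{5}\right) = 118 \left(- \frac{297}{5}\right) = - \frac{35046}{5}$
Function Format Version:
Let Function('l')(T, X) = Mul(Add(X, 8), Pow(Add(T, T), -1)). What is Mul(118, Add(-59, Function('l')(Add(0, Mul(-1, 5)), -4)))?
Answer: Rational(-35046, 5) ≈ -7009.2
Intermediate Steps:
Function('l')(T, X) = Mul(Rational(1, 2), Pow(T, -1), Add(8, X)) (Function('l')(T, X) = Mul(Add(8, X), Pow(Mul(2, T), -1)) = Mul(Add(8, X), Mul(Rational(1, 2), Pow(T, -1))) = Mul(Rational(1, 2), Pow(T, -1), Add(8, X)))
Mul(118, Add(-59, Function('l')(Add(0, Mul(-1, 5)), -4))) = Mul(118, Add(-59, Mul(Rational(1, 2), Pow(Add(0, Mul(-1, 5)), -1), Add(8, -4)))) = Mul(118, Add(-59, Mul(Rational(1, 2), Pow(Add(0, -5), -1), 4))) = Mul(118, Add(-59, Mul(Rational(1, 2), Pow(-5, -1), 4))) = Mul(118, Add(-59, Mul(Rational(1, 2), Rational(-1, 5), 4))) = Mul(118, Add(-59, Rational(-2, 5))) = Mul(118, Rational(-297, 5)) = Rational(-35046, 5)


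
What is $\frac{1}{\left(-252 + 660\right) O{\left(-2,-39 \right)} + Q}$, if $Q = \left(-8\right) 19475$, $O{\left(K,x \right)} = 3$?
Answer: $- \frac{1}{154576} \approx -6.4693 \cdot 10^{-6}$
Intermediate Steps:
$Q = -155800$
$\frac{1}{\left(-252 + 660\right) O{\left(-2,-39 \right)} + Q} = \frac{1}{\left(-252 + 660\right) 3 - 155800} = \frac{1}{408 \cdot 3 - 155800} = \frac{1}{1224 - 155800} = \frac{1}{-154576} = - \frac{1}{154576}$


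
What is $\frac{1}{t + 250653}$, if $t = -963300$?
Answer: $- \frac{1}{712647} \approx -1.4032 \cdot 10^{-6}$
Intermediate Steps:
$\frac{1}{t + 250653} = \frac{1}{-963300 + 250653} = \frac{1}{-712647} = - \frac{1}{712647}$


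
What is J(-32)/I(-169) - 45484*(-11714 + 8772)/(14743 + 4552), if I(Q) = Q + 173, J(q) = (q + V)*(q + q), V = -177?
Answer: 198336408/19295 ≈ 10279.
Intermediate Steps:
J(q) = 2*q*(-177 + q) (J(q) = (q - 177)*(q + q) = (-177 + q)*(2*q) = 2*q*(-177 + q))
I(Q) = 173 + Q
J(-32)/I(-169) - 45484*(-11714 + 8772)/(14743 + 4552) = (2*(-32)*(-177 - 32))/(173 - 169) - 45484*(-11714 + 8772)/(14743 + 4552) = (2*(-32)*(-209))/4 - 45484/(19295/(-2942)) = 13376*(¼) - 45484/(19295*(-1/2942)) = 3344 - 45484/(-19295/2942) = 3344 - 45484*(-2942/19295) = 3344 + 133813928/19295 = 198336408/19295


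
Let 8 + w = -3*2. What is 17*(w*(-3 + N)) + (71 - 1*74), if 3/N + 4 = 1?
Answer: 949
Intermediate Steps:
w = -14 (w = -8 - 3*2 = -8 - 6 = -14)
N = -1 (N = 3/(-4 + 1) = 3/(-3) = 3*(-1/3) = -1)
17*(w*(-3 + N)) + (71 - 1*74) = 17*(-14*(-3 - 1)) + (71 - 1*74) = 17*(-14*(-4)) + (71 - 74) = 17*56 - 3 = 952 - 3 = 949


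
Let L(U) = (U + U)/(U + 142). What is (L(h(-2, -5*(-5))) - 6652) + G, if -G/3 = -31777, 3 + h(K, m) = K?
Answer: 12149013/137 ≈ 88679.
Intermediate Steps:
h(K, m) = -3 + K
G = 95331 (G = -3*(-31777) = 95331)
L(U) = 2*U/(142 + U) (L(U) = (2*U)/(142 + U) = 2*U/(142 + U))
(L(h(-2, -5*(-5))) - 6652) + G = (2*(-3 - 2)/(142 + (-3 - 2)) - 6652) + 95331 = (2*(-5)/(142 - 5) - 6652) + 95331 = (2*(-5)/137 - 6652) + 95331 = (2*(-5)*(1/137) - 6652) + 95331 = (-10/137 - 6652) + 95331 = -911334/137 + 95331 = 12149013/137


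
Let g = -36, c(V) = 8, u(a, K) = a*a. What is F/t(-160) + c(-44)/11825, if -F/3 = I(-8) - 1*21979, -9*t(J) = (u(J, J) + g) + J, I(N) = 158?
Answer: -2322232181/100134100 ≈ -23.191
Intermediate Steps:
u(a, K) = a**2
t(J) = 4 - J/9 - J**2/9 (t(J) = -((J**2 - 36) + J)/9 = -((-36 + J**2) + J)/9 = -(-36 + J + J**2)/9 = 4 - J/9 - J**2/9)
F = 65463 (F = -3*(158 - 1*21979) = -3*(158 - 21979) = -3*(-21821) = 65463)
F/t(-160) + c(-44)/11825 = 65463/(4 - 1/9*(-160) - 1/9*(-160)**2) + 8/11825 = 65463/(4 + 160/9 - 1/9*25600) + 8*(1/11825) = 65463/(4 + 160/9 - 25600/9) + 8/11825 = 65463/(-8468/3) + 8/11825 = 65463*(-3/8468) + 8/11825 = -196389/8468 + 8/11825 = -2322232181/100134100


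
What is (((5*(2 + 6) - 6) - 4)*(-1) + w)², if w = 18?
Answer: 144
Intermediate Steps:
(((5*(2 + 6) - 6) - 4)*(-1) + w)² = (((5*(2 + 6) - 6) - 4)*(-1) + 18)² = (((5*8 - 6) - 4)*(-1) + 18)² = (((40 - 6) - 4)*(-1) + 18)² = ((34 - 4)*(-1) + 18)² = (30*(-1) + 18)² = (-30 + 18)² = (-12)² = 144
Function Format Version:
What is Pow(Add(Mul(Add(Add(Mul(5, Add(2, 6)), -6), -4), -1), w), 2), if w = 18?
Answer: 144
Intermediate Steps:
Pow(Add(Mul(Add(Add(Mul(5, Add(2, 6)), -6), -4), -1), w), 2) = Pow(Add(Mul(Add(Add(Mul(5, Add(2, 6)), -6), -4), -1), 18), 2) = Pow(Add(Mul(Add(Add(Mul(5, 8), -6), -4), -1), 18), 2) = Pow(Add(Mul(Add(Add(40, -6), -4), -1), 18), 2) = Pow(Add(Mul(Add(34, -4), -1), 18), 2) = Pow(Add(Mul(30, -1), 18), 2) = Pow(Add(-30, 18), 2) = Pow(-12, 2) = 144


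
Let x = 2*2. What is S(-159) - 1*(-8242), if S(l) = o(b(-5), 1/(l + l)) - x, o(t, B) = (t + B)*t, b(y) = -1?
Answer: 2620003/318 ≈ 8239.0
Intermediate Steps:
x = 4
o(t, B) = t*(B + t) (o(t, B) = (B + t)*t = t*(B + t))
S(l) = -3 - 1/(2*l) (S(l) = -(1/(l + l) - 1) - 1*4 = -(1/(2*l) - 1) - 4 = -(-1 + 1/(2*l)) - 4 = (1 - 1/(2*l)) - 4 = -3 - 1/(2*l))
S(-159) - 1*(-8242) = (-3 - 1/2/(-159)) - 1*(-8242) = (-3 - 1/2*(-1/159)) + 8242 = (-3 + 1/318) + 8242 = -953/318 + 8242 = 2620003/318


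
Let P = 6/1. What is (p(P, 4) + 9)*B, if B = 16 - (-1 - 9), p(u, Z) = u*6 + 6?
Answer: 1326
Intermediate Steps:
P = 6 (P = 6*1 = 6)
p(u, Z) = 6 + 6*u (p(u, Z) = 6*u + 6 = 6 + 6*u)
B = 26 (B = 16 - 1*(-10) = 16 + 10 = 26)
(p(P, 4) + 9)*B = ((6 + 6*6) + 9)*26 = ((6 + 36) + 9)*26 = (42 + 9)*26 = 51*26 = 1326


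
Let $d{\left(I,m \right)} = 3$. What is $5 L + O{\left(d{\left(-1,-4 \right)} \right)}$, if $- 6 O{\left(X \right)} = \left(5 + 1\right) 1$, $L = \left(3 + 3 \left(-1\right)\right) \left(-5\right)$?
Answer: $-1$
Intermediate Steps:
$L = 0$ ($L = \left(3 - 3\right) \left(-5\right) = 0 \left(-5\right) = 0$)
$O{\left(X \right)} = -1$ ($O{\left(X \right)} = - \frac{\left(5 + 1\right) 1}{6} = - \frac{6 \cdot 1}{6} = \left(- \frac{1}{6}\right) 6 = -1$)
$5 L + O{\left(d{\left(-1,-4 \right)} \right)} = 5 \cdot 0 - 1 = 0 - 1 = -1$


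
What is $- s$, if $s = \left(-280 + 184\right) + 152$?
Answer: $-56$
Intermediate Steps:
$s = 56$ ($s = -96 + 152 = 56$)
$- s = \left(-1\right) 56 = -56$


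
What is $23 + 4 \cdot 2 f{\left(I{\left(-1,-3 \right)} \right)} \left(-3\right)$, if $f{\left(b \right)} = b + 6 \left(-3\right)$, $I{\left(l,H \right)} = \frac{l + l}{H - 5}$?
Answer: $449$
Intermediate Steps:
$I{\left(l,H \right)} = \frac{2 l}{-5 + H}$
$f{\left(b \right)} = -18 + b$ ($f{\left(b \right)} = b - 18 = -18 + b$)
$23 + 4 \cdot 2 f{\left(I{\left(-1,-3 \right)} \right)} \left(-3\right) = 23 + 4 \cdot 2 \left(-18 + 2 \left(-1\right) \frac{1}{-5 - 3}\right) \left(-3\right) = 23 + 4 \cdot 2 \left(-18 + 2 \left(-1\right) \frac{1}{-8}\right) \left(-3\right) = 23 + 4 \cdot 2 \left(-18 + 2 \left(-1\right) \left(- \frac{1}{8}\right)\right) \left(-3\right) = 23 + 4 \cdot 2 \left(-18 + \frac{1}{4}\right) \left(-3\right) = 23 + 4 \cdot 2 \left(- \frac{71}{4}\right) \left(-3\right) = 23 + 4 \left(\left(- \frac{71}{2}\right) \left(-3\right)\right) = 23 + 4 \cdot \frac{213}{2} = 23 + 426 = 449$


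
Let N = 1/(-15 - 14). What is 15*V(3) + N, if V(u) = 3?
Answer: 1304/29 ≈ 44.966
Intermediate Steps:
N = -1/29 (N = 1/(-29) = -1/29 ≈ -0.034483)
15*V(3) + N = 15*3 - 1/29 = 45 - 1/29 = 1304/29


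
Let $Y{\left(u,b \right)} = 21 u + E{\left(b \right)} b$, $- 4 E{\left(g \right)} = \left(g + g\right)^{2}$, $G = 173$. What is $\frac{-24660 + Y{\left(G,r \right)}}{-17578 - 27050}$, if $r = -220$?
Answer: $- \frac{10626973}{44628} \approx -238.12$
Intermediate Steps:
$E{\left(g \right)} = - g^{2}$ ($E{\left(g \right)} = - \frac{\left(g + g\right)^{2}}{4} = - \frac{\left(2 g\right)^{2}}{4} = - \frac{4 g^{2}}{4} = - g^{2}$)
$Y{\left(u,b \right)} = - b^{3} + 21 u$ ($Y{\left(u,b \right)} = 21 u + - b^{2} b = 21 u - b^{3} = - b^{3} + 21 u$)
$\frac{-24660 + Y{\left(G,r \right)}}{-17578 - 27050} = \frac{-24660 + \left(- \left(-220\right)^{3} + 21 \cdot 173\right)}{-17578 - 27050} = \frac{-24660 + \left(\left(-1\right) \left(-10648000\right) + 3633\right)}{-44628} = \left(-24660 + \left(10648000 + 3633\right)\right) \left(- \frac{1}{44628}\right) = \left(-24660 + 10651633\right) \left(- \frac{1}{44628}\right) = 10626973 \left(- \frac{1}{44628}\right) = - \frac{10626973}{44628}$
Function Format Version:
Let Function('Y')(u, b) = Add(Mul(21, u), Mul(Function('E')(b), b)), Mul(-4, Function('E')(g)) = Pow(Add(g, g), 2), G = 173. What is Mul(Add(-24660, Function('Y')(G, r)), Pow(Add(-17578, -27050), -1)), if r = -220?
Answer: Rational(-10626973, 44628) ≈ -238.12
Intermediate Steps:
Function('E')(g) = Mul(-1, Pow(g, 2)) (Function('E')(g) = Mul(Rational(-1, 4), Pow(Add(g, g), 2)) = Mul(Rational(-1, 4), Pow(Mul(2, g), 2)) = Mul(Rational(-1, 4), Mul(4, Pow(g, 2))) = Mul(-1, Pow(g, 2)))
Function('Y')(u, b) = Add(Mul(-1, Pow(b, 3)), Mul(21, u)) (Function('Y')(u, b) = Add(Mul(21, u), Mul(Mul(-1, Pow(b, 2)), b)) = Add(Mul(21, u), Mul(-1, Pow(b, 3))) = Add(Mul(-1, Pow(b, 3)), Mul(21, u)))
Mul(Add(-24660, Function('Y')(G, r)), Pow(Add(-17578, -27050), -1)) = Mul(Add(-24660, Add(Mul(-1, Pow(-220, 3)), Mul(21, 173))), Pow(Add(-17578, -27050), -1)) = Mul(Add(-24660, Add(Mul(-1, -10648000), 3633)), Pow(-44628, -1)) = Mul(Add(-24660, Add(10648000, 3633)), Rational(-1, 44628)) = Mul(Add(-24660, 10651633), Rational(-1, 44628)) = Mul(10626973, Rational(-1, 44628)) = Rational(-10626973, 44628)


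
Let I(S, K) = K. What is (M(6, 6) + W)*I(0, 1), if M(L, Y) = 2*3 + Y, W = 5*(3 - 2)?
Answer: 17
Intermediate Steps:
W = 5 (W = 5*1 = 5)
M(L, Y) = 6 + Y
(M(6, 6) + W)*I(0, 1) = ((6 + 6) + 5)*1 = (12 + 5)*1 = 17*1 = 17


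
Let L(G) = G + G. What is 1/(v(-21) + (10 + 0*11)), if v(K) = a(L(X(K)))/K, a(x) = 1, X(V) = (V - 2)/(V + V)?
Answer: 21/209 ≈ 0.10048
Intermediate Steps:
X(V) = (-2 + V)/(2*V) (X(V) = (-2 + V)/((2*V)) = (-2 + V)*(1/(2*V)) = (-2 + V)/(2*V))
L(G) = 2*G
v(K) = 1/K
1/(v(-21) + (10 + 0*11)) = 1/(1/(-21) + (10 + 0*11)) = 1/(-1/21 + (10 + 0)) = 1/(-1/21 + 10) = 1/(209/21) = 21/209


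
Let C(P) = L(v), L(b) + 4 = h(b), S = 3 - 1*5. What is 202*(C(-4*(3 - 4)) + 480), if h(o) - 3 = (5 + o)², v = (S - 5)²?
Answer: 685790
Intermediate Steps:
S = -2 (S = 3 - 5 = -2)
v = 49 (v = (-2 - 5)² = (-7)² = 49)
h(o) = 3 + (5 + o)²
L(b) = -1 + (5 + b)² (L(b) = -4 + (3 + (5 + b)²) = -1 + (5 + b)²)
C(P) = 2915 (C(P) = -1 + (5 + 49)² = -1 + 54² = -1 + 2916 = 2915)
202*(C(-4*(3 - 4)) + 480) = 202*(2915 + 480) = 202*3395 = 685790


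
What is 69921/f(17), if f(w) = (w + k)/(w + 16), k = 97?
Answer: 769131/38 ≈ 20240.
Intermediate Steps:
f(w) = (97 + w)/(16 + w) (f(w) = (w + 97)/(w + 16) = (97 + w)/(16 + w))
69921/f(17) = 69921/(((97 + 17)/(16 + 17))) = 69921/((114/33)) = 69921/(((1/33)*114)) = 69921/(38/11) = 69921*(11/38) = 769131/38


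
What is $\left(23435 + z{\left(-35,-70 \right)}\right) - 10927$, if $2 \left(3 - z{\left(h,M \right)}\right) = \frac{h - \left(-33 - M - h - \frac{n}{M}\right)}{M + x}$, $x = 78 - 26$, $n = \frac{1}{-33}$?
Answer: $\frac{1040167591}{83160} \approx 12508.0$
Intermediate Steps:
$n = - \frac{1}{33} \approx -0.030303$
$x = 52$ ($x = 78 - 26 = 52$)
$z{\left(h,M \right)} = 3 - \frac{33 + M + 2 h - \frac{1}{33 M}}{2 \left(52 + M\right)}$ ($z{\left(h,M \right)} = 3 - \frac{\left(h - \left(-33 - M - h + \frac{1}{33 M}\right)\right) \frac{1}{M + 52}}{2} = 3 - \frac{\left(h - \left(-33 - M - h + \frac{1}{33 M}\right)\right) \frac{1}{52 + M}}{2} = 3 - \frac{\left(h + \left(\left(M + h - \frac{1}{33 M}\right) + 33\right)\right) \frac{1}{52 + M}}{2} = 3 - \frac{\left(h + \left(33 + M + h - \frac{1}{33 M}\right)\right) \frac{1}{52 + M}}{2} = 3 - \frac{\left(33 + M + 2 h - \frac{1}{33 M}\right) \frac{1}{52 + M}}{2} = 3 - \frac{\frac{1}{52 + M} \left(33 + M + 2 h - \frac{1}{33 M}\right)}{2} = 3 - \frac{33 + M + 2 h - \frac{1}{33 M}}{2 \left(52 + M\right)}$)
$\left(23435 + z{\left(-35,-70 \right)}\right) - 10927 = \left(23435 + \frac{1 + 165 \left(-70\right)^{2} + 9207 \left(-70\right) - \left(-4620\right) \left(-35\right)}{66 \left(-70\right) \left(52 - 70\right)}\right) - 10927 = \left(23435 + \frac{1}{66} \left(- \frac{1}{70}\right) \frac{1}{-18} \left(1 + 165 \cdot 4900 - 644490 - 161700\right)\right) - 10927 = \left(23435 + \frac{1}{66} \left(- \frac{1}{70}\right) \left(- \frac{1}{18}\right) \left(1 + 808500 - 644490 - 161700\right)\right) - 10927 = \left(23435 + \frac{1}{66} \left(- \frac{1}{70}\right) \left(- \frac{1}{18}\right) 2311\right) - 10927 = \left(23435 + \frac{2311}{83160}\right) - 10927 = \frac{1948856911}{83160} - 10927 = \frac{1040167591}{83160}$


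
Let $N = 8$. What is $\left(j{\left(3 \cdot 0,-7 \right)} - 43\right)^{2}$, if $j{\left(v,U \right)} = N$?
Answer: $1225$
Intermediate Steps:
$j{\left(v,U \right)} = 8$
$\left(j{\left(3 \cdot 0,-7 \right)} - 43\right)^{2} = \left(8 - 43\right)^{2} = \left(-35\right)^{2} = 1225$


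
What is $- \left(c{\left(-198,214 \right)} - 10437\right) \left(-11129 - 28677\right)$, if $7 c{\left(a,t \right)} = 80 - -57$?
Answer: $- \frac{2902733132}{7} \approx -4.1468 \cdot 10^{8}$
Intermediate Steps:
$c{\left(a,t \right)} = \frac{137}{7}$ ($c{\left(a,t \right)} = \frac{80 - -57}{7} = \frac{80 + 57}{7} = \frac{1}{7} \cdot 137 = \frac{137}{7}$)
$- \left(c{\left(-198,214 \right)} - 10437\right) \left(-11129 - 28677\right) = - \left(\frac{137}{7} - 10437\right) \left(-11129 - 28677\right) = - \frac{\left(-72922\right) \left(-39806\right)}{7} = \left(-1\right) \frac{2902733132}{7} = - \frac{2902733132}{7}$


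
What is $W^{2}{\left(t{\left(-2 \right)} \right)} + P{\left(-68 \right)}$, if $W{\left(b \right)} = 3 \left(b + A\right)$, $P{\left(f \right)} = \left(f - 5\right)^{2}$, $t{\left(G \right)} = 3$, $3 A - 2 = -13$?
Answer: $5333$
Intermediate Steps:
$A = - \frac{11}{3}$ ($A = \frac{2}{3} + \frac{1}{3} \left(-13\right) = \frac{2}{3} - \frac{13}{3} = - \frac{11}{3} \approx -3.6667$)
$P{\left(f \right)} = \left(-5 + f\right)^{2}$
$W{\left(b \right)} = -11 + 3 b$ ($W{\left(b \right)} = 3 \left(b - \frac{11}{3}\right) = 3 \left(- \frac{11}{3} + b\right) = -11 + 3 b$)
$W^{2}{\left(t{\left(-2 \right)} \right)} + P{\left(-68 \right)} = \left(-11 + 3 \cdot 3\right)^{2} + \left(-5 - 68\right)^{2} = \left(-11 + 9\right)^{2} + \left(-73\right)^{2} = \left(-2\right)^{2} + 5329 = 4 + 5329 = 5333$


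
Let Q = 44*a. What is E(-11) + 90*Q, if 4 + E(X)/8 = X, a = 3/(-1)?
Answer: -12000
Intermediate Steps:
a = -3 (a = 3*(-1) = -3)
E(X) = -32 + 8*X
Q = -132 (Q = 44*(-3) = -132)
E(-11) + 90*Q = (-32 + 8*(-11)) + 90*(-132) = (-32 - 88) - 11880 = -120 - 11880 = -12000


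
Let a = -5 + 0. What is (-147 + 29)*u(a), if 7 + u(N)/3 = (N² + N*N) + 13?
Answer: -19824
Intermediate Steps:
a = -5
u(N) = 18 + 6*N² (u(N) = -21 + 3*((N² + N*N) + 13) = -21 + 3*((N² + N²) + 13) = -21 + 3*(2*N² + 13) = -21 + 3*(13 + 2*N²) = -21 + (39 + 6*N²) = 18 + 6*N²)
(-147 + 29)*u(a) = (-147 + 29)*(18 + 6*(-5)²) = -118*(18 + 6*25) = -118*(18 + 150) = -118*168 = -19824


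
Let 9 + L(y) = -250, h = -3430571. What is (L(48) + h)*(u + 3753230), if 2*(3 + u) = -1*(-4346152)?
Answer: -20332138121490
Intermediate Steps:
u = 2173073 (u = -3 + (-1*(-4346152))/2 = -3 + (½)*4346152 = -3 + 2173076 = 2173073)
L(y) = -259 (L(y) = -9 - 250 = -259)
(L(48) + h)*(u + 3753230) = (-259 - 3430571)*(2173073 + 3753230) = -3430830*5926303 = -20332138121490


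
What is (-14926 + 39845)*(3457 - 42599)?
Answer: -975379498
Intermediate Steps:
(-14926 + 39845)*(3457 - 42599) = 24919*(-39142) = -975379498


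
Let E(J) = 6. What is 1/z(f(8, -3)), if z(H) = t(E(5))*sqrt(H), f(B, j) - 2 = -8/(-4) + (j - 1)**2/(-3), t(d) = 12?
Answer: -I*sqrt(3)/24 ≈ -0.072169*I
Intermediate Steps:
f(B, j) = 4 - (-1 + j)**2/3 (f(B, j) = 2 + (-8/(-4) + (j - 1)**2/(-3)) = 2 + (-8*(-1/4) + (-1 + j)**2*(-1/3)) = 2 + (2 - (-1 + j)**2/3) = 4 - (-1 + j)**2/3)
z(H) = 12*sqrt(H)
1/z(f(8, -3)) = 1/(12*sqrt(4 - (-1 - 3)**2/3)) = 1/(12*sqrt(4 - 1/3*(-4)**2)) = 1/(12*sqrt(4 - 1/3*16)) = 1/(12*sqrt(4 - 16/3)) = 1/(12*sqrt(-4/3)) = 1/(12*(2*I*sqrt(3)/3)) = 1/(8*I*sqrt(3)) = -I*sqrt(3)/24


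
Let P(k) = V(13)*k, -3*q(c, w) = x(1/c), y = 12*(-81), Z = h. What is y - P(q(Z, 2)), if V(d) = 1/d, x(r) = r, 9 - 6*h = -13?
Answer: -138995/143 ≈ -971.99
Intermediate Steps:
h = 11/3 (h = 3/2 - 1/6*(-13) = 3/2 + 13/6 = 11/3 ≈ 3.6667)
Z = 11/3 ≈ 3.6667
y = -972
q(c, w) = -1/(3*c)
P(k) = k/13
y - P(q(Z, 2)) = -972 - (-1/(3*11/3))/13 = -972 - (-1/3*3/11)/13 = -972 - (-1)/(13*11) = -972 - 1*(-1/143) = -972 + 1/143 = -138995/143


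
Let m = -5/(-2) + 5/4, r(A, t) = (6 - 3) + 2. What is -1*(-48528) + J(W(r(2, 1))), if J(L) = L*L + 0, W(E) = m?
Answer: 776673/16 ≈ 48542.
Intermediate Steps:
r(A, t) = 5 (r(A, t) = 3 + 2 = 5)
m = 15/4 (m = -5*(-½) + 5*(¼) = 5/2 + 5/4 = 15/4 ≈ 3.7500)
W(E) = 15/4
J(L) = L² (J(L) = L² + 0 = L²)
-1*(-48528) + J(W(r(2, 1))) = -1*(-48528) + (15/4)² = 48528 + 225/16 = 776673/16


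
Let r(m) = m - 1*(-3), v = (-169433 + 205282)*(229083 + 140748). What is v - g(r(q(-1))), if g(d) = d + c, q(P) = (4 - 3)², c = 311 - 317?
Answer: 13258071521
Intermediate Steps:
v = 13258071519 (v = 35849*369831 = 13258071519)
c = -6
q(P) = 1 (q(P) = 1² = 1)
r(m) = 3 + m (r(m) = m + 3 = 3 + m)
g(d) = -6 + d (g(d) = d - 6 = -6 + d)
v - g(r(q(-1))) = 13258071519 - (-6 + (3 + 1)) = 13258071519 - (-6 + 4) = 13258071519 - 1*(-2) = 13258071519 + 2 = 13258071521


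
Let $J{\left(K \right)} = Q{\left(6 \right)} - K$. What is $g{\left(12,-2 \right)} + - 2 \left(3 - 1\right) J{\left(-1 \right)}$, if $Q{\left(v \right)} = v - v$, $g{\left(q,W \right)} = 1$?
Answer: $-3$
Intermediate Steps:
$Q{\left(v \right)} = 0$
$J{\left(K \right)} = - K$ ($J{\left(K \right)} = 0 - K = - K$)
$g{\left(12,-2 \right)} + - 2 \left(3 - 1\right) J{\left(-1 \right)} = 1 + - 2 \left(3 - 1\right) \left(\left(-1\right) \left(-1\right)\right) = 1 + \left(-2\right) 2 \cdot 1 = 1 - 4 = -3$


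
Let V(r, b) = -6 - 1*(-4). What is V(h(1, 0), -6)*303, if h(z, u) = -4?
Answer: -606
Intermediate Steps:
V(r, b) = -2 (V(r, b) = -6 + 4 = -2)
V(h(1, 0), -6)*303 = -2*303 = -606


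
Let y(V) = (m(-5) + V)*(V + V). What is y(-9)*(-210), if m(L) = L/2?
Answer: -43470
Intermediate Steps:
m(L) = L/2 (m(L) = L*(½) = L/2)
y(V) = 2*V*(-5/2 + V) (y(V) = ((½)*(-5) + V)*(V + V) = (-5/2 + V)*(2*V) = 2*V*(-5/2 + V))
y(-9)*(-210) = -9*(-5 + 2*(-9))*(-210) = -9*(-5 - 18)*(-210) = -9*(-23)*(-210) = 207*(-210) = -43470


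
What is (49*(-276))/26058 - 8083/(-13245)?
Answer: 5250239/57523035 ≈ 0.091272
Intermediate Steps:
(49*(-276))/26058 - 8083/(-13245) = -13524*1/26058 - 8083*(-1/13245) = -2254/4343 + 8083/13245 = 5250239/57523035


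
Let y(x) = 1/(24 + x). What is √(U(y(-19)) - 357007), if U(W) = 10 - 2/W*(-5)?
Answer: I*√356947 ≈ 597.45*I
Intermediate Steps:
U(W) = 10 + 10/W
√(U(y(-19)) - 357007) = √((10 + 10/(1/(24 - 19))) - 357007) = √((10 + 10/(1/5)) - 357007) = √((10 + 10/(⅕)) - 357007) = √((10 + 10*5) - 357007) = √((10 + 50) - 357007) = √(60 - 357007) = √(-356947) = I*√356947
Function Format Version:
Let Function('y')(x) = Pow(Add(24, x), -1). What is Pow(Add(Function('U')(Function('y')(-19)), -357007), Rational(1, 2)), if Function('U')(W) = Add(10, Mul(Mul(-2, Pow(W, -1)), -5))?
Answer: Mul(I, Pow(356947, Rational(1, 2))) ≈ Mul(597.45, I)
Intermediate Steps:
Function('U')(W) = Add(10, Mul(10, Pow(W, -1)))
Pow(Add(Function('U')(Function('y')(-19)), -357007), Rational(1, 2)) = Pow(Add(Add(10, Mul(10, Pow(Pow(Add(24, -19), -1), -1))), -357007), Rational(1, 2)) = Pow(Add(Add(10, Mul(10, Pow(Pow(5, -1), -1))), -357007), Rational(1, 2)) = Pow(Add(Add(10, Mul(10, Pow(Rational(1, 5), -1))), -357007), Rational(1, 2)) = Pow(Add(Add(10, Mul(10, 5)), -357007), Rational(1, 2)) = Pow(Add(Add(10, 50), -357007), Rational(1, 2)) = Pow(Add(60, -357007), Rational(1, 2)) = Pow(-356947, Rational(1, 2)) = Mul(I, Pow(356947, Rational(1, 2)))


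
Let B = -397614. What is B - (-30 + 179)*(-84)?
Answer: -385098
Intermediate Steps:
B - (-30 + 179)*(-84) = -397614 - (-30 + 179)*(-84) = -397614 - 149*(-84) = -397614 - 1*(-12516) = -397614 + 12516 = -385098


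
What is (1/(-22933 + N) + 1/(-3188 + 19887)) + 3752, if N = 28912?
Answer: 374612163070/99843321 ≈ 3752.0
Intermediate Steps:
(1/(-22933 + N) + 1/(-3188 + 19887)) + 3752 = (1/(-22933 + 28912) + 1/(-3188 + 19887)) + 3752 = (1/5979 + 1/16699) + 3752 = 22678/99843321 + 3752 = 374612163070/99843321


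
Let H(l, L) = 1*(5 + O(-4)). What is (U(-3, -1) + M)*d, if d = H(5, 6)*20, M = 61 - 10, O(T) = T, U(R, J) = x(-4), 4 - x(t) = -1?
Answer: 1120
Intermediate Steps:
x(t) = 5 (x(t) = 4 - 1*(-1) = 4 + 1 = 5)
U(R, J) = 5
M = 51
H(l, L) = 1 (H(l, L) = 1*(5 - 4) = 1*1 = 1)
d = 20 (d = 1*20 = 20)
(U(-3, -1) + M)*d = (5 + 51)*20 = 56*20 = 1120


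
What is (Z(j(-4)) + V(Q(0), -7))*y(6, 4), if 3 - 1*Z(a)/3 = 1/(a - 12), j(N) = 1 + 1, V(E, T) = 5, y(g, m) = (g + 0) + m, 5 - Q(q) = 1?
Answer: 143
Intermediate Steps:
Q(q) = 4 (Q(q) = 5 - 1*1 = 5 - 1 = 4)
y(g, m) = g + m
j(N) = 2
Z(a) = 9 - 3/(-12 + a) (Z(a) = 9 - 3/(a - 12) = 9 - 3/(-12 + a))
(Z(j(-4)) + V(Q(0), -7))*y(6, 4) = (3*(-37 + 3*2)/(-12 + 2) + 5)*(6 + 4) = (3*(-37 + 6)/(-10) + 5)*10 = (3*(-⅒)*(-31) + 5)*10 = (93/10 + 5)*10 = (143/10)*10 = 143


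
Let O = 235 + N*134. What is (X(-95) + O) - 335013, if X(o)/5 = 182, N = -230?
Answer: -364688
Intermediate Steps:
O = -30585 (O = 235 - 230*134 = 235 - 30820 = -30585)
X(o) = 910 (X(o) = 5*182 = 910)
(X(-95) + O) - 335013 = (910 - 30585) - 335013 = -29675 - 335013 = -364688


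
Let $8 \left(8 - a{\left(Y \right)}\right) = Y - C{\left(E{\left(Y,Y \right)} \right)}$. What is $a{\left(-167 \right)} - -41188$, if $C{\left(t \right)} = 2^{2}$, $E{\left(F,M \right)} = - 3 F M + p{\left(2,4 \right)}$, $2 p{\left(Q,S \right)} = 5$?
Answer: $\frac{329739}{8} \approx 41217.0$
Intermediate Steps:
$p{\left(Q,S \right)} = \frac{5}{2}$ ($p{\left(Q,S \right)} = \frac{1}{2} \cdot 5 = \frac{5}{2}$)
$E{\left(F,M \right)} = \frac{5}{2} - 3 F M$ ($E{\left(F,M \right)} = - 3 F M + \frac{5}{2} = \frac{5}{2} - 3 F M$)
$C{\left(t \right)} = 4$
$a{\left(Y \right)} = \frac{17}{2} - \frac{Y}{8}$ ($a{\left(Y \right)} = 8 - \frac{Y - 4}{8} = 8 - \frac{-4 + Y}{8} = 8 - \left(- \frac{1}{2} + \frac{Y}{8}\right) = \frac{17}{2} - \frac{Y}{8}$)
$a{\left(-167 \right)} - -41188 = \left(\frac{17}{2} - - \frac{167}{8}\right) - -41188 = \left(\frac{17}{2} + \frac{167}{8}\right) + 41188 = \frac{235}{8} + 41188 = \frac{329739}{8}$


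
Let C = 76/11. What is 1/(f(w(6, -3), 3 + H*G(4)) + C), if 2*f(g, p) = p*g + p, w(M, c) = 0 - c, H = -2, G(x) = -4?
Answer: 11/318 ≈ 0.034591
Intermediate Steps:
w(M, c) = -c
f(g, p) = p/2 + g*p/2 (f(g, p) = (p*g + p)/2 = (g*p + p)/2 = (p + g*p)/2 = p/2 + g*p/2)
C = 76/11 (C = 76*(1/11) = 76/11 ≈ 6.9091)
1/(f(w(6, -3), 3 + H*G(4)) + C) = 1/((3 - 2*(-4))*(1 - 1*(-3))/2 + 76/11) = 1/((3 + 8)*(1 + 3)/2 + 76/11) = 1/((½)*11*4 + 76/11) = 1/(22 + 76/11) = 1/(318/11) = 11/318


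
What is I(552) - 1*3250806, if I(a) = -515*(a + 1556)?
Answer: -4336426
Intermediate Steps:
I(a) = -801340 - 515*a (I(a) = -515*(1556 + a) = -801340 - 515*a)
I(552) - 1*3250806 = (-801340 - 515*552) - 1*3250806 = (-801340 - 284280) - 3250806 = -1085620 - 3250806 = -4336426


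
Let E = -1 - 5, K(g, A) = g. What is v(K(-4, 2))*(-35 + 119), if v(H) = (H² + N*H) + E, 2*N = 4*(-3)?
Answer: 2856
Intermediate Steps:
N = -6 (N = (4*(-3))/2 = (½)*(-12) = -6)
E = -6
v(H) = -6 + H² - 6*H (v(H) = (H² - 6*H) - 6 = -6 + H² - 6*H)
v(K(-4, 2))*(-35 + 119) = (-6 + (-4)² - 6*(-4))*(-35 + 119) = (-6 + 16 + 24)*84 = 34*84 = 2856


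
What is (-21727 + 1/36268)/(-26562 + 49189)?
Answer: -787994835/820636036 ≈ -0.96022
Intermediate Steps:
(-21727 + 1/36268)/(-26562 + 49189) = (-21727 + 1/36268)/22627 = -787994835/36268*1/22627 = -787994835/820636036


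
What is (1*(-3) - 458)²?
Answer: 212521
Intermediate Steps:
(1*(-3) - 458)² = (-3 - 458)² = (-461)² = 212521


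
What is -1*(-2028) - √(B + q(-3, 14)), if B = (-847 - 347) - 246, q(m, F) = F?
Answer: 2028 - I*√1426 ≈ 2028.0 - 37.762*I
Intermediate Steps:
B = -1440 (B = -1194 - 246 = -1440)
-1*(-2028) - √(B + q(-3, 14)) = -1*(-2028) - √(-1440 + 14) = 2028 - √(-1426) = 2028 - I*√1426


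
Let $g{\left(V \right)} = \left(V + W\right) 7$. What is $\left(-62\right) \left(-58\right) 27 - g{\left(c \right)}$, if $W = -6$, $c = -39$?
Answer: $97407$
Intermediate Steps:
$g{\left(V \right)} = -42 + 7 V$ ($g{\left(V \right)} = \left(V - 6\right) 7 = \left(-6 + V\right) 7 = -42 + 7 V$)
$\left(-62\right) \left(-58\right) 27 - g{\left(c \right)} = \left(-62\right) \left(-58\right) 27 - \left(-42 + 7 \left(-39\right)\right) = 3596 \cdot 27 - \left(-42 - 273\right) = 97092 - -315 = 97092 + 315 = 97407$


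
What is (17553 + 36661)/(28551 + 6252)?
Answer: 54214/34803 ≈ 1.5577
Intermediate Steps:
(17553 + 36661)/(28551 + 6252) = 54214/34803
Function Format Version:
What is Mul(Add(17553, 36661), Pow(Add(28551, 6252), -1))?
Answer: Rational(54214, 34803) ≈ 1.5577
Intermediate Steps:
Mul(Add(17553, 36661), Pow(Add(28551, 6252), -1)) = Mul(54214, Pow(34803, -1)) = Mul(54214, Rational(1, 34803)) = Rational(54214, 34803)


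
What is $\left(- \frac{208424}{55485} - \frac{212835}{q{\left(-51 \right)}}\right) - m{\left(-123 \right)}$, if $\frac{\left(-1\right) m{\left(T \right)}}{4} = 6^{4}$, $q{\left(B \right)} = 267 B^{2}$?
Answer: $\frac{7392442037411}{1427129685} \approx 5179.9$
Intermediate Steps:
$m{\left(T \right)} = -5184$ ($m{\left(T \right)} = - 4 \cdot 6^{4} = \left(-4\right) 1296 = -5184$)
$\left(- \frac{208424}{55485} - \frac{212835}{q{\left(-51 \right)}}\right) - m{\left(-123 \right)} = \left(- \frac{208424}{55485} - \frac{212835}{267 \left(-51\right)^{2}}\right) - -5184 = \left(\left(-208424\right) \frac{1}{55485} - \frac{212835}{267 \cdot 2601}\right) + 5184 = \left(- \frac{208424}{55485} - \frac{212835}{694467}\right) + 5184 = \left(- \frac{208424}{55485} - \frac{70945}{231489}\right) + 5184 = - \frac{5798249629}{1427129685} + 5184 = \frac{7392442037411}{1427129685}$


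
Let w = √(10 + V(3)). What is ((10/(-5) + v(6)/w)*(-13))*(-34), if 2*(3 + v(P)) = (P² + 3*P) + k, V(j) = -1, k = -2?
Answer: 7514/3 ≈ 2504.7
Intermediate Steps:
v(P) = -4 + P²/2 + 3*P/2 (v(P) = -3 + ((P² + 3*P) - 2)/2 = -3 + (-2 + P² + 3*P)/2 = -3 + (-1 + P²/2 + 3*P/2) = -4 + P²/2 + 3*P/2)
w = 3 (w = √(10 - 1) = √9 = 3)
((10/(-5) + v(6)/w)*(-13))*(-34) = ((10/(-5) + (-4 + (½)*6² + (3/2)*6)/3)*(-13))*(-34) = ((10*(-⅕) + (-4 + (½)*36 + 9)*(⅓))*(-13))*(-34) = ((-2 + (-4 + 18 + 9)*(⅓))*(-13))*(-34) = ((-2 + 23*(⅓))*(-13))*(-34) = ((-2 + 23/3)*(-13))*(-34) = ((17/3)*(-13))*(-34) = -221/3*(-34) = 7514/3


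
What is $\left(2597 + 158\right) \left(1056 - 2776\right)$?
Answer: $-4738600$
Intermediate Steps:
$\left(2597 + 158\right) \left(1056 - 2776\right) = 2755 \left(-1720\right) = -4738600$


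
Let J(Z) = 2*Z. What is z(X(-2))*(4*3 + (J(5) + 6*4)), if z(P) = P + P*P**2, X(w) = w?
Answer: -460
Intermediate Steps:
z(P) = P + P**3
z(X(-2))*(4*3 + (J(5) + 6*4)) = (-2 + (-2)**3)*(4*3 + (2*5 + 6*4)) = (-2 - 8)*(12 + (10 + 24)) = -10*(12 + 34) = -10*46 = -460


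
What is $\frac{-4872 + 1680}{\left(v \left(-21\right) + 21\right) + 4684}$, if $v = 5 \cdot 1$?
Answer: $- \frac{399}{575} \approx -0.69391$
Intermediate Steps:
$v = 5$
$\frac{-4872 + 1680}{\left(v \left(-21\right) + 21\right) + 4684} = \frac{-4872 + 1680}{\left(5 \left(-21\right) + 21\right) + 4684} = - \frac{3192}{\left(-105 + 21\right) + 4684} = - \frac{3192}{-84 + 4684} = - \frac{3192}{4600} = \left(-3192\right) \frac{1}{4600} = - \frac{399}{575}$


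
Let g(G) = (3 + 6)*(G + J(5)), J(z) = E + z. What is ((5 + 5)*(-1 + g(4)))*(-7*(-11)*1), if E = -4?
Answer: 33880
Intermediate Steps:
J(z) = -4 + z
g(G) = 9 + 9*G (g(G) = (3 + 6)*(G + (-4 + 5)) = 9*(G + 1) = 9*(1 + G) = 9 + 9*G)
((5 + 5)*(-1 + g(4)))*(-7*(-11)*1) = ((5 + 5)*(-1 + (9 + 9*4)))*(-7*(-11)*1) = (10*(-1 + (9 + 36)))*(77*1) = (10*(-1 + 45))*77 = (10*44)*77 = 440*77 = 33880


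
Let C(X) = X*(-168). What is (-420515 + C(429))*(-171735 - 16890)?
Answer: 92914222875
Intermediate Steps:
C(X) = -168*X
(-420515 + C(429))*(-171735 - 16890) = (-420515 - 168*429)*(-171735 - 16890) = (-420515 - 72072)*(-188625) = -492587*(-188625) = 92914222875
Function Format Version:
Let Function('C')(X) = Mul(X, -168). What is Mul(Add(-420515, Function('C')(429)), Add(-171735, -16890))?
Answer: 92914222875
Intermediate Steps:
Function('C')(X) = Mul(-168, X)
Mul(Add(-420515, Function('C')(429)), Add(-171735, -16890)) = Mul(Add(-420515, Mul(-168, 429)), Add(-171735, -16890)) = Mul(Add(-420515, -72072), -188625) = Mul(-492587, -188625) = 92914222875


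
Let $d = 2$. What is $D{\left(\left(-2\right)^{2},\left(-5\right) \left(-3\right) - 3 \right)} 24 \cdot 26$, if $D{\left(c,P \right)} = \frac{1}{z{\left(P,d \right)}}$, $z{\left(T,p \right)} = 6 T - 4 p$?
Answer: $\frac{39}{4} \approx 9.75$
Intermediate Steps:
$z{\left(T,p \right)} = - 4 p + 6 T$
$D{\left(c,P \right)} = \frac{1}{-8 + 6 P}$ ($D{\left(c,P \right)} = \frac{1}{\left(-4\right) 2 + 6 P} = \frac{1}{-8 + 6 P}$)
$D{\left(\left(-2\right)^{2},\left(-5\right) \left(-3\right) - 3 \right)} 24 \cdot 26 = \frac{1}{2 \left(-4 + 3 \left(\left(-5\right) \left(-3\right) - 3\right)\right)} 24 \cdot 26 = \frac{1}{2 \left(-4 + 3 \left(15 - 3\right)\right)} 24 \cdot 26 = \frac{1}{2 \left(-4 + 3 \cdot 12\right)} 24 \cdot 26 = \frac{1}{2 \left(-4 + 36\right)} 24 \cdot 26 = \frac{1}{2 \cdot 32} \cdot 24 \cdot 26 = \frac{1}{2} \cdot \frac{1}{32} \cdot 24 \cdot 26 = \frac{1}{64} \cdot 24 \cdot 26 = \frac{3}{8} \cdot 26 = \frac{39}{4}$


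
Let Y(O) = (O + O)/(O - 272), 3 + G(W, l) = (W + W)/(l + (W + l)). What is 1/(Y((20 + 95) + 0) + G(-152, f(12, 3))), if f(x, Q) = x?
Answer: -1256/2625 ≈ -0.47848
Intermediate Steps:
G(W, l) = -3 + 2*W/(W + 2*l) (G(W, l) = -3 + (W + W)/(l + (W + l)) = -3 + (2*W)/(W + 2*l) = -3 + 2*W/(W + 2*l))
Y(O) = 2*O/(-272 + O) (Y(O) = (2*O)/(-272 + O) = 2*O/(-272 + O))
1/(Y((20 + 95) + 0) + G(-152, f(12, 3))) = 1/(2*((20 + 95) + 0)/(-272 + ((20 + 95) + 0)) + (-1*(-152) - 6*12)/(-152 + 2*12)) = 1/(2*(115 + 0)/(-272 + (115 + 0)) + (152 - 72)/(-152 + 24)) = 1/(2*115/(-272 + 115) + 80/(-128)) = 1/(2*115/(-157) - 1/128*80) = 1/(2*115*(-1/157) - 5/8) = 1/(-230/157 - 5/8) = 1/(-2625/1256) = -1256/2625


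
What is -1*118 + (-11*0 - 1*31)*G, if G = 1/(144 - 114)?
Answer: -3571/30 ≈ -119.03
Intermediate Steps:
G = 1/30 ≈ 0.033333
-1*118 + (-11*0 - 1*31)*G = -1*118 + (-11*0 - 1*31)*(1/30) = -118 + (0 - 31)*(1/30) = -118 - 31*1/30 = -118 - 31/30 = -3571/30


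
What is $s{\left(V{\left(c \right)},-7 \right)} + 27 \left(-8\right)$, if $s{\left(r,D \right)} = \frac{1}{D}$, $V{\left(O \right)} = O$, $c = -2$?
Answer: $- \frac{1513}{7} \approx -216.14$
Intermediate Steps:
$s{\left(V{\left(c \right)},-7 \right)} + 27 \left(-8\right) = \frac{1}{-7} + 27 \left(-8\right) = - \frac{1}{7} - 216 = - \frac{1513}{7}$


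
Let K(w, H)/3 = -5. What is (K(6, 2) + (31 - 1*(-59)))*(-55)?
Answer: -4125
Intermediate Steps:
K(w, H) = -15 (K(w, H) = 3*(-5) = -15)
(K(6, 2) + (31 - 1*(-59)))*(-55) = (-15 + (31 - 1*(-59)))*(-55) = (-15 + (31 + 59))*(-55) = (-15 + 90)*(-55) = 75*(-55) = -4125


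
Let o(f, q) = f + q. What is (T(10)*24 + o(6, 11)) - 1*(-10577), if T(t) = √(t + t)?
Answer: 10594 + 48*√5 ≈ 10701.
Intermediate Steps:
T(t) = √2*√t (T(t) = √(2*t) = √2*√t)
(T(10)*24 + o(6, 11)) - 1*(-10577) = ((√2*√10)*24 + (6 + 11)) - 1*(-10577) = ((2*√5)*24 + 17) + 10577 = (48*√5 + 17) + 10577 = (17 + 48*√5) + 10577 = 10594 + 48*√5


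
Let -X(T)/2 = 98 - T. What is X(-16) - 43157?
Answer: -43385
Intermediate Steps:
X(T) = -196 + 2*T (X(T) = -2*(98 - T) = -196 + 2*T)
X(-16) - 43157 = (-196 + 2*(-16)) - 43157 = (-196 - 32) - 43157 = -228 - 43157 = -43385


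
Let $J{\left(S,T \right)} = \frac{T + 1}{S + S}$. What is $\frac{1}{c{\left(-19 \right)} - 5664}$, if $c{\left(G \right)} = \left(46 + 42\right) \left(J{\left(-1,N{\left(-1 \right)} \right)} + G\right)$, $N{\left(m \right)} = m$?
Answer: $- \frac{1}{7336} \approx -0.00013631$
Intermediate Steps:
$J{\left(S,T \right)} = \frac{1 + T}{2 S}$
$c{\left(G \right)} = 88 G$ ($c{\left(G \right)} = \left(46 + 42\right) \left(\frac{1 - 1}{2 \left(-1\right)} + G\right) = 88 \left(\frac{1}{2} \left(-1\right) 0 + G\right) = 88 \left(0 + G\right) = 88 G$)
$\frac{1}{c{\left(-19 \right)} - 5664} = \frac{1}{88 \left(-19\right) - 5664} = \frac{1}{-1672 - 5664} = \frac{1}{-7336} = - \frac{1}{7336}$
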